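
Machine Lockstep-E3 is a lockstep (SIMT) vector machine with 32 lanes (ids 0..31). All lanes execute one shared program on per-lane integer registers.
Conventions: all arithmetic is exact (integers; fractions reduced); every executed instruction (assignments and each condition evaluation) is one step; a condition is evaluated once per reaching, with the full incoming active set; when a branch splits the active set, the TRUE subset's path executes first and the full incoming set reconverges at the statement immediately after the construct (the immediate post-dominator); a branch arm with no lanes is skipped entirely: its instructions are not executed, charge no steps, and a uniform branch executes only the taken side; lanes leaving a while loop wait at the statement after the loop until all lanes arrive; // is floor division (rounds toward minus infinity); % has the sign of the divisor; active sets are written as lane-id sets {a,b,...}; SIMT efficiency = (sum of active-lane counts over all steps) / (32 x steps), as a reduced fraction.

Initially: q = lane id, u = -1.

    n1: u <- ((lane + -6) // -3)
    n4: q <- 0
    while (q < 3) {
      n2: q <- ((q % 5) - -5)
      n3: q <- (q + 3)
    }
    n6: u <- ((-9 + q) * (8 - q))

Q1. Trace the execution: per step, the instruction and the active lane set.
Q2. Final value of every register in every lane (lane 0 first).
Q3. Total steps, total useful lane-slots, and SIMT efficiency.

step 0: u <- ((lane + -6) // -3)     {0,1,2,3,4,5,6,7,8,9,10,11,12,13,14,15,16,17,18,19,20,21,22,23,24,25,26,27,28,29,30,31}
step 1: q <- 0                       {0,1,2,3,4,5,6,7,8,9,10,11,12,13,14,15,16,17,18,19,20,21,22,23,24,25,26,27,28,29,30,31}
step 2: eval (q < 3)                 {0,1,2,3,4,5,6,7,8,9,10,11,12,13,14,15,16,17,18,19,20,21,22,23,24,25,26,27,28,29,30,31}
step 3: q <- ((q % 5) - -5)          {0,1,2,3,4,5,6,7,8,9,10,11,12,13,14,15,16,17,18,19,20,21,22,23,24,25,26,27,28,29,30,31}
step 4: q <- (q + 3)                 {0,1,2,3,4,5,6,7,8,9,10,11,12,13,14,15,16,17,18,19,20,21,22,23,24,25,26,27,28,29,30,31}
step 5: eval (q < 3)                 {0,1,2,3,4,5,6,7,8,9,10,11,12,13,14,15,16,17,18,19,20,21,22,23,24,25,26,27,28,29,30,31}
step 6: u <- ((-9 + q) * (8 - q))    {0,1,2,3,4,5,6,7,8,9,10,11,12,13,14,15,16,17,18,19,20,21,22,23,24,25,26,27,28,29,30,31}

Answer: 7 steps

q: 8,8,8,8,8,8,8,8,8,8,8,8,8,8,8,8,8,8,8,8,8,8,8,8,8,8,8,8,8,8,8,8
u: 0,0,0,0,0,0,0,0,0,0,0,0,0,0,0,0,0,0,0,0,0,0,0,0,0,0,0,0,0,0,0,0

steps = 7; useful = 224; efficiency = 224/224 = 1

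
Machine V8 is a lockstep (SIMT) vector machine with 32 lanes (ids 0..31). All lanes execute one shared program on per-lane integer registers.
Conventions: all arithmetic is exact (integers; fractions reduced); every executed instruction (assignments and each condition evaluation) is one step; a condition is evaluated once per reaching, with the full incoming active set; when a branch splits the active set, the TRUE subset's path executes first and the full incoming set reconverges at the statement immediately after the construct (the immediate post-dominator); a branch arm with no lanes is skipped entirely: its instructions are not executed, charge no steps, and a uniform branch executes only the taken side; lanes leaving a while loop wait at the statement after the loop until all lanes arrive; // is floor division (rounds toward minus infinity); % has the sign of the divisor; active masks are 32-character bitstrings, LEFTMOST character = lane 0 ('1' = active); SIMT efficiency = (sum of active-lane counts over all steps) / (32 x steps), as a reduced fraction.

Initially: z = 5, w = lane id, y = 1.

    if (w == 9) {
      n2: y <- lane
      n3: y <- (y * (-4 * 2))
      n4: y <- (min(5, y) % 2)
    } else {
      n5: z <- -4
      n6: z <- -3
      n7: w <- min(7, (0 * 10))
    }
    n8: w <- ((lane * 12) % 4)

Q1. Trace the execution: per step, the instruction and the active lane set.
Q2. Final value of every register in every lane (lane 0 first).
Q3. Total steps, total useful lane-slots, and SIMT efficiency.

step 0: eval (w == 9)                11111111111111111111111111111111
step 1: y <- lane                    00000000010000000000000000000000
step 2: y <- (y * (-4 * 2))          00000000010000000000000000000000
step 3: y <- (min(5, y) % 2)         00000000010000000000000000000000
step 4: z <- -4                      11111111101111111111111111111111
step 5: z <- -3                      11111111101111111111111111111111
step 6: w <- min(7, (0 * 10))        11111111101111111111111111111111
step 7: w <- ((lane * 12) % 4)       11111111111111111111111111111111

Answer: 8 steps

z: -3,-3,-3,-3,-3,-3,-3,-3,-3,5,-3,-3,-3,-3,-3,-3,-3,-3,-3,-3,-3,-3,-3,-3,-3,-3,-3,-3,-3,-3,-3,-3
w: 0,0,0,0,0,0,0,0,0,0,0,0,0,0,0,0,0,0,0,0,0,0,0,0,0,0,0,0,0,0,0,0
y: 1,1,1,1,1,1,1,1,1,0,1,1,1,1,1,1,1,1,1,1,1,1,1,1,1,1,1,1,1,1,1,1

steps = 8; useful = 160; efficiency = 160/256 = 5/8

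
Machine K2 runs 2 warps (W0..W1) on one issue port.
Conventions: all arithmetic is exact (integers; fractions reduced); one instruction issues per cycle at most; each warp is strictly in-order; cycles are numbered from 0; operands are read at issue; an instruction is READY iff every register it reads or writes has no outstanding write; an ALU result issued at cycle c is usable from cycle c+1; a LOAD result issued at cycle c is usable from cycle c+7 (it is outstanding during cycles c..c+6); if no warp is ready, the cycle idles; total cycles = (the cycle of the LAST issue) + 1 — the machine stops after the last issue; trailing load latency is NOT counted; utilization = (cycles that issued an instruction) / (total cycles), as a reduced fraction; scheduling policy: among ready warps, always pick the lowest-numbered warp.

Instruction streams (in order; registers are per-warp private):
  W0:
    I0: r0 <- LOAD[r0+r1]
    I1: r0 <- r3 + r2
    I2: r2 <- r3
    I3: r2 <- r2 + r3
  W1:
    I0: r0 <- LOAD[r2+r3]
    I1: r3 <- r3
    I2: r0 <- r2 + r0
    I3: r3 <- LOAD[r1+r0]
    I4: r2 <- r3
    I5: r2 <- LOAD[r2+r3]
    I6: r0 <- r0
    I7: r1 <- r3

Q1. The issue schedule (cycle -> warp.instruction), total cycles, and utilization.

cycle 0: W0.I0
cycle 1: W1.I0
cycle 2: W1.I1
cycle 3: idle
cycle 4: idle
cycle 5: idle
cycle 6: idle
cycle 7: W0.I1
cycle 8: W0.I2
cycle 9: W0.I3
cycle 10: W1.I2
cycle 11: W1.I3
cycle 12: idle
cycle 13: idle
cycle 14: idle
cycle 15: idle
cycle 16: idle
cycle 17: idle
cycle 18: W1.I4
cycle 19: W1.I5
cycle 20: W1.I6
cycle 21: W1.I7

Answer: 22 cycles, utilization 6/11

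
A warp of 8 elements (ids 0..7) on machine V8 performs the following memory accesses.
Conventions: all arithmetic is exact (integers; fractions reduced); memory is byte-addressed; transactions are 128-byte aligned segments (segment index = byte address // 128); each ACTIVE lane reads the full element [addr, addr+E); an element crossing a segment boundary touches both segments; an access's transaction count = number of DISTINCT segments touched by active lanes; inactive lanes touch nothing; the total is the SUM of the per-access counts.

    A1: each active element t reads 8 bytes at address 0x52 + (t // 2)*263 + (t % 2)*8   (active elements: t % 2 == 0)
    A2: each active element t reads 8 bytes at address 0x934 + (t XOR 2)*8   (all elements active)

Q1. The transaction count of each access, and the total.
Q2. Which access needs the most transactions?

A1: 4 transactions
A2: 1 transaction

Answer: 4,1; total 5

Answer: A1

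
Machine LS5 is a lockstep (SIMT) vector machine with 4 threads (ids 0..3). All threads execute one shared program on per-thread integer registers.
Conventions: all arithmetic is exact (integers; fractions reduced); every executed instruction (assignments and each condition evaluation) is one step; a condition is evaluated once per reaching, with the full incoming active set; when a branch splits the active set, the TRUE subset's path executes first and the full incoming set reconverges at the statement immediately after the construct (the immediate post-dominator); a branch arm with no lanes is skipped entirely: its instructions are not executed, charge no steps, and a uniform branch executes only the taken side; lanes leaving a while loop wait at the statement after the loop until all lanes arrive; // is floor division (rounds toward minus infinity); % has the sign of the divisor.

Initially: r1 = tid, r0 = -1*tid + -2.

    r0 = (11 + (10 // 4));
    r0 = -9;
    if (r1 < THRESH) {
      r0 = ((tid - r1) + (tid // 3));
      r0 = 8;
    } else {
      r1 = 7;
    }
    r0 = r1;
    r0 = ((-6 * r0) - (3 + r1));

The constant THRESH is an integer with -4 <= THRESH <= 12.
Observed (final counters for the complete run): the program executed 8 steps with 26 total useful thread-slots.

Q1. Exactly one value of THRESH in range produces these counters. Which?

Answer: THRESH = 2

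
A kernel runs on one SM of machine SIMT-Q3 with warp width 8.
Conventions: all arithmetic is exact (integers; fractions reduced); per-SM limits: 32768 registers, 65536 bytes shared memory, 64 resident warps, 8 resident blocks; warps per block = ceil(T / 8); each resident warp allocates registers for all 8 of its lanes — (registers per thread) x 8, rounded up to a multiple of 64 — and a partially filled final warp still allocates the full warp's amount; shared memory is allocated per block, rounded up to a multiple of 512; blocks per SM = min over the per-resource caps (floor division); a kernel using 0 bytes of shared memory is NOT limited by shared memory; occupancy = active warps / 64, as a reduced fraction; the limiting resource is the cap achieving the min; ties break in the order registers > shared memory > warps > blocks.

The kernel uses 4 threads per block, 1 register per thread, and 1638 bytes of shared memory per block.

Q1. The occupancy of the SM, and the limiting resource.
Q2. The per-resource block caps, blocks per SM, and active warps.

Answer: occupancy 1/8, limited by blocks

registers: 512 blocks
shared memory: 32 blocks
warps: 64 blocks
blocks: 8 blocks

Answer: 8 blocks, 8 active warps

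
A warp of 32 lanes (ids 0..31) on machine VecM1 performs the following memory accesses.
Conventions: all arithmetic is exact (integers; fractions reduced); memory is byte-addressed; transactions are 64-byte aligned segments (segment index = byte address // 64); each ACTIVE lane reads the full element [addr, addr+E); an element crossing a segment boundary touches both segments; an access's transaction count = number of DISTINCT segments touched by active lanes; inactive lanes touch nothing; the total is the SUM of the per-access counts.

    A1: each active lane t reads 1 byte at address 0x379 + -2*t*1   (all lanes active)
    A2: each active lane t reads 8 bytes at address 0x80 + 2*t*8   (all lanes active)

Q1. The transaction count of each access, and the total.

A1: 2 transactions
A2: 8 transactions

Answer: 2,8; total 10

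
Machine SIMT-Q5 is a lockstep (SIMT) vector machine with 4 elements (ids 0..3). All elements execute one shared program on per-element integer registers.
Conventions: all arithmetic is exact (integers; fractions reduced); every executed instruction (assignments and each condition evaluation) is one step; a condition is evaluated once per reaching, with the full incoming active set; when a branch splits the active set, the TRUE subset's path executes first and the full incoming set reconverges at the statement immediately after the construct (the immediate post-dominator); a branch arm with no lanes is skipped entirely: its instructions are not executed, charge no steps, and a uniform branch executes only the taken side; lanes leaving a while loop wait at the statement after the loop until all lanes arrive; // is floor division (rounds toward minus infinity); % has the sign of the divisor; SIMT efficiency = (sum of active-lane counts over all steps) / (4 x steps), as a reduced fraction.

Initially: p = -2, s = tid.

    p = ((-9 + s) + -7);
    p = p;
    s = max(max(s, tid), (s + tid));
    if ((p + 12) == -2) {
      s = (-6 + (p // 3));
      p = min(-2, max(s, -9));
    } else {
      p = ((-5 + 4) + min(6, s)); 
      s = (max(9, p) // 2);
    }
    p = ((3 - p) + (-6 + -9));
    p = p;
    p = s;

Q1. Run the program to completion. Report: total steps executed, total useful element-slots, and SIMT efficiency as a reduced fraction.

Answer: 11 steps, 36 useful, 9/11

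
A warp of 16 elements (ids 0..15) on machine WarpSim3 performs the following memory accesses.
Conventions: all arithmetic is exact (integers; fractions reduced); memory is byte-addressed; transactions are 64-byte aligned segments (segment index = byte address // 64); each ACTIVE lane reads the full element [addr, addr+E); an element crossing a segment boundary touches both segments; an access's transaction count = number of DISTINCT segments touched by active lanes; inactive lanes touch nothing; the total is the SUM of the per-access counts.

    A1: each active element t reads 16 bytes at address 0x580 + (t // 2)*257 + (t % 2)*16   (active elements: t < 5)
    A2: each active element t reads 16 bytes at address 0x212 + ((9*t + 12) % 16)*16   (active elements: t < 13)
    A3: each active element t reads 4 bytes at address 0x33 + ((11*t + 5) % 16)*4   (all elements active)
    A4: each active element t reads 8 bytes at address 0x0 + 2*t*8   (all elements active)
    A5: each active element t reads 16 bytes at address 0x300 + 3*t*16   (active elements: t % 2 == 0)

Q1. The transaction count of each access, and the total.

A1: 3 transactions
A2: 5 transactions
A3: 2 transactions
A4: 4 transactions
A5: 8 transactions

Answer: 3,5,2,4,8; total 22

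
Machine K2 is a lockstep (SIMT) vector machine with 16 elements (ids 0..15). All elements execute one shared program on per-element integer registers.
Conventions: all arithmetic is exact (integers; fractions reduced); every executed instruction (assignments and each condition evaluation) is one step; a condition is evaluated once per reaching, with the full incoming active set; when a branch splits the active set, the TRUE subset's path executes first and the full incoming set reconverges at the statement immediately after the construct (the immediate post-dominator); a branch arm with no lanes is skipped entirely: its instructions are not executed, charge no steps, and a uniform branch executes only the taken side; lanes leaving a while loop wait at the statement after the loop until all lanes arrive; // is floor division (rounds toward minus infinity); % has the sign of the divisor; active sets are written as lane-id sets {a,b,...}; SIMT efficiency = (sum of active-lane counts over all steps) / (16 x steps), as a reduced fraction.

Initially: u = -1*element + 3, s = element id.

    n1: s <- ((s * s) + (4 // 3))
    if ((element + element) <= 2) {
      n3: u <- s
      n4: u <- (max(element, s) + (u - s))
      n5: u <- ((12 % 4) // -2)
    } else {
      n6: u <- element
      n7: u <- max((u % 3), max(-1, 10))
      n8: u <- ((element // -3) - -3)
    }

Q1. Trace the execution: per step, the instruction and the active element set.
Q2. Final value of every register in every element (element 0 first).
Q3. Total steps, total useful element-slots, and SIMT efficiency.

step 0: s <- ((s * s) + (4 // 3))    {0,1,2,3,4,5,6,7,8,9,10,11,12,13,14,15}
step 1: eval ((element + element) <= 2) {0,1,2,3,4,5,6,7,8,9,10,11,12,13,14,15}
step 2: u <- s                       {0,1}
step 3: u <- (max(element, s) + (u - s)) {0,1}
step 4: u <- ((12 % 4) // -2)        {0,1}
step 5: u <- element                 {2,3,4,5,6,7,8,9,10,11,12,13,14,15}
step 6: u <- max((u % 3), max(-1, 10)) {2,3,4,5,6,7,8,9,10,11,12,13,14,15}
step 7: u <- ((element // -3) - -3)  {2,3,4,5,6,7,8,9,10,11,12,13,14,15}

Answer: 8 steps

u: 0,0,2,2,1,1,1,0,0,0,-1,-1,-1,-2,-2,-2
s: 1,2,5,10,17,26,37,50,65,82,101,122,145,170,197,226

steps = 8; useful = 80; efficiency = 80/128 = 5/8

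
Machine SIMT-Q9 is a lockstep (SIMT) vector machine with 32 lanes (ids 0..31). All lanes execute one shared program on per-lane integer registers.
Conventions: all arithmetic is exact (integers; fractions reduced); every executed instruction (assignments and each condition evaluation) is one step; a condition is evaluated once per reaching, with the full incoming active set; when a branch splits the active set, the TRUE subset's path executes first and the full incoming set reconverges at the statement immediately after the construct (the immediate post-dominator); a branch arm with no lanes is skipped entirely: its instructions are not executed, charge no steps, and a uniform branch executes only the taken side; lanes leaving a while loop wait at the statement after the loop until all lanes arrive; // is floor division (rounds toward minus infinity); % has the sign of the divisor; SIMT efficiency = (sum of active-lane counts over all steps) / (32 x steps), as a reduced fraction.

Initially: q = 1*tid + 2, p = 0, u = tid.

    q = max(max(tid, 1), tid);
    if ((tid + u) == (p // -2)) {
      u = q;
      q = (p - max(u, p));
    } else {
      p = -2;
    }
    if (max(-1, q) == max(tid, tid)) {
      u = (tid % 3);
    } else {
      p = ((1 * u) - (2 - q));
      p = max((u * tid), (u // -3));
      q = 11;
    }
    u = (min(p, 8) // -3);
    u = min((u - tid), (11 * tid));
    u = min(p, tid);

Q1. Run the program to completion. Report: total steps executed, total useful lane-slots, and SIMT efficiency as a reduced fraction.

Answer: 13 steps, 259 useful, 259/416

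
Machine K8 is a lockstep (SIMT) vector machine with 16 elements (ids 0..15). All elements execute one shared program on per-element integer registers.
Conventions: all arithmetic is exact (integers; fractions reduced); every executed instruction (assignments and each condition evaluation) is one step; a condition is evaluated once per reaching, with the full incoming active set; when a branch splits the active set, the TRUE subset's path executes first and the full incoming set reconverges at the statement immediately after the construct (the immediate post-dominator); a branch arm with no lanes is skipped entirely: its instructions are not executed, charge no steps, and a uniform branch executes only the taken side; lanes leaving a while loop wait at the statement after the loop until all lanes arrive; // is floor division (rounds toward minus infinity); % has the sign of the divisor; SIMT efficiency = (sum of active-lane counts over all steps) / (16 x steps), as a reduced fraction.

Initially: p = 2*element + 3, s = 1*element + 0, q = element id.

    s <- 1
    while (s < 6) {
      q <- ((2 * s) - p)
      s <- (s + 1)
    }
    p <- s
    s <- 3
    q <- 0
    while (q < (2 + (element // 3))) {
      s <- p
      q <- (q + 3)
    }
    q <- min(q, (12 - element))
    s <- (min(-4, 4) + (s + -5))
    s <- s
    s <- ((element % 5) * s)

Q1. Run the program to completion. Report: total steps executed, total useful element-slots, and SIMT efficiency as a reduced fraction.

Answer: 34 steps, 481 useful, 481/544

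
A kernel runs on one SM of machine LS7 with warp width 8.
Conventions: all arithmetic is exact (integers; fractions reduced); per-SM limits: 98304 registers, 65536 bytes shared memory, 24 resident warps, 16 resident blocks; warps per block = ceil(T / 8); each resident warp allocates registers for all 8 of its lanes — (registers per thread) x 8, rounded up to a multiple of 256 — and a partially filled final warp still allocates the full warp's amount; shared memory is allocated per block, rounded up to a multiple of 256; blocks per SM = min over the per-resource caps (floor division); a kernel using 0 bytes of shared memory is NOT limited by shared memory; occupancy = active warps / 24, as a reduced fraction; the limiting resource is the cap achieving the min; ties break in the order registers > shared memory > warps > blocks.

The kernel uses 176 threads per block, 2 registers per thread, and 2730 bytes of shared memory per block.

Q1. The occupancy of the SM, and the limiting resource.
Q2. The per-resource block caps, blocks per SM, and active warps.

Answer: occupancy 11/12, limited by warps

registers: 17 blocks
shared memory: 23 blocks
warps: 1 block
blocks: 16 blocks

Answer: 1 block, 22 active warps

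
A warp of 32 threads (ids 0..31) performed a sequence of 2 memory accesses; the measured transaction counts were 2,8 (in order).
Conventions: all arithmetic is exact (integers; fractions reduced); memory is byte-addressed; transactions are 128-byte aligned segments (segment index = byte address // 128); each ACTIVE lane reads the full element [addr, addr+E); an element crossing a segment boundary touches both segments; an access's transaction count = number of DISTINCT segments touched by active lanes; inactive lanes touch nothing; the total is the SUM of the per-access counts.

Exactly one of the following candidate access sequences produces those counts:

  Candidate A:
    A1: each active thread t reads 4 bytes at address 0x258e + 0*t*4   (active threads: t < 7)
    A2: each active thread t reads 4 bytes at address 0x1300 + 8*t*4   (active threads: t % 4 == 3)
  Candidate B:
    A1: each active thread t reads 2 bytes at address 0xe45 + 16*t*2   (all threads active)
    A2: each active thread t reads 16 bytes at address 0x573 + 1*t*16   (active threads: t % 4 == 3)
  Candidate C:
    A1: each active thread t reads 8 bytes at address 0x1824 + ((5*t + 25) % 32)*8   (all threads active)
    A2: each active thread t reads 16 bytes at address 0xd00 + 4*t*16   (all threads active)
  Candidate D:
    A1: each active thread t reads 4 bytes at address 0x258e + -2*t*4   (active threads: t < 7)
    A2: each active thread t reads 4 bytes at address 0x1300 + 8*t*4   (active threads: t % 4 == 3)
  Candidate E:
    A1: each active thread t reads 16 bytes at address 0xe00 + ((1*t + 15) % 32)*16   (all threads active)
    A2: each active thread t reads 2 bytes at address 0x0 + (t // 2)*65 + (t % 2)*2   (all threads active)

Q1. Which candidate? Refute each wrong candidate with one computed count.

A: A1 gives 1 transaction, not 2
B: A1 gives 9 transactions, not 2
C: A1 gives 3 transactions, not 2
E: A1 gives 4 transactions, not 2
D: all counts match (2,8)

Answer: D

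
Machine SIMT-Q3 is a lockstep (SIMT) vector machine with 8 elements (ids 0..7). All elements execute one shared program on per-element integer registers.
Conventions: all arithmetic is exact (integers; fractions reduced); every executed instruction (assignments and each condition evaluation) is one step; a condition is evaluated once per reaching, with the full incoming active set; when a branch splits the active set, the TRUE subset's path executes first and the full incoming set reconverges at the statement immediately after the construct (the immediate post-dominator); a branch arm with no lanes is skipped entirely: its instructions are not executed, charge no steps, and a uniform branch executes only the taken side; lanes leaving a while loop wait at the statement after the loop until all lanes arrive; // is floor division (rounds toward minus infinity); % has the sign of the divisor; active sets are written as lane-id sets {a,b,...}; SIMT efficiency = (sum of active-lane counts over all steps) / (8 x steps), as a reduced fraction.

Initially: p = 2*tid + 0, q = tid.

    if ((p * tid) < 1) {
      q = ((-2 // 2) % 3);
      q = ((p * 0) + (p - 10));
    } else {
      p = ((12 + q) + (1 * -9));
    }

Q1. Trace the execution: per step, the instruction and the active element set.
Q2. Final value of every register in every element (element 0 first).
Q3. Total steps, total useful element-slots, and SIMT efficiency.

step 0: eval ((p * tid) < 1)         {0,1,2,3,4,5,6,7}
step 1: q <- ((-2 // 2) % 3)         {0}
step 2: q <- ((p * 0) + (p - 10))    {0}
step 3: p <- ((12 + q) + (1 * -9))   {1,2,3,4,5,6,7}

Answer: 4 steps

p: 0,4,5,6,7,8,9,10
q: -10,1,2,3,4,5,6,7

steps = 4; useful = 17; efficiency = 17/32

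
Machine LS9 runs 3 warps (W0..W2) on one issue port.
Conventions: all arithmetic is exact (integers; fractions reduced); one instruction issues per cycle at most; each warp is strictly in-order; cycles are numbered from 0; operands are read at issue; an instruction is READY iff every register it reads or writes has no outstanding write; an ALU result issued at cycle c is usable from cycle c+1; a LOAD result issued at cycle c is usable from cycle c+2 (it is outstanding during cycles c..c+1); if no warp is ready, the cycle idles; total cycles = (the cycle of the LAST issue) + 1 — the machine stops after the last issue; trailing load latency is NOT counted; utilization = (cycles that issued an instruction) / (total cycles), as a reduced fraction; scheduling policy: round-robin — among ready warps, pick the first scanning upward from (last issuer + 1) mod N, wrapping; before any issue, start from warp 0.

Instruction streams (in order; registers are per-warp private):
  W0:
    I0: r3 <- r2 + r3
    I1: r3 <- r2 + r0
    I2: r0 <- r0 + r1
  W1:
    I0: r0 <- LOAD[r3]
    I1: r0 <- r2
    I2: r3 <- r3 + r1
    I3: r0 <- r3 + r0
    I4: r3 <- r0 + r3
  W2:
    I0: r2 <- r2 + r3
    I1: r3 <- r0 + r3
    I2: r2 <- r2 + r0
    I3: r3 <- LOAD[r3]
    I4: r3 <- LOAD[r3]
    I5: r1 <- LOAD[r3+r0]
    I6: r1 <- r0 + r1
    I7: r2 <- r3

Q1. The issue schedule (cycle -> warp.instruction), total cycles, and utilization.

cycle 0: W0.I0
cycle 1: W1.I0
cycle 2: W2.I0
cycle 3: W0.I1
cycle 4: W1.I1
cycle 5: W2.I1
cycle 6: W0.I2
cycle 7: W1.I2
cycle 8: W2.I2
cycle 9: W1.I3
cycle 10: W2.I3
cycle 11: W1.I4
cycle 12: W2.I4
cycle 13: idle
cycle 14: W2.I5
cycle 15: idle
cycle 16: W2.I6
cycle 17: W2.I7

Answer: 18 cycles, utilization 8/9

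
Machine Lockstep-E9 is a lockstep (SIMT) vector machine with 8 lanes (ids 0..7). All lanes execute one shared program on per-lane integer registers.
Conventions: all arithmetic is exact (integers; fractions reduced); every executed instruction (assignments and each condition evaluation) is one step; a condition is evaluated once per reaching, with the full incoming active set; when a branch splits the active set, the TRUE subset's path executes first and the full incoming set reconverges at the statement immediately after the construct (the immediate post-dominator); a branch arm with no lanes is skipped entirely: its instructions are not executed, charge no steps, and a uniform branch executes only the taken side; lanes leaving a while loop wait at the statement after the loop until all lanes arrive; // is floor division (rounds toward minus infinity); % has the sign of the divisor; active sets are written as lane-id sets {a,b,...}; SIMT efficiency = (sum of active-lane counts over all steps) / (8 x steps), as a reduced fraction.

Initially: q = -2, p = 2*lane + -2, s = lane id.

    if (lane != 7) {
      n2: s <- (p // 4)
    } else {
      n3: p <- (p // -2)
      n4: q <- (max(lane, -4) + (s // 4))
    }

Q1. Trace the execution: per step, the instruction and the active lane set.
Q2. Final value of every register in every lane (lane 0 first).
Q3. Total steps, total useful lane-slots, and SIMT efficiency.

step 0: eval (lane != 7)             {0,1,2,3,4,5,6,7}
step 1: s <- (p // 4)                {0,1,2,3,4,5,6}
step 2: p <- (p // -2)               {7}
step 3: q <- (max(lane, -4) + (s // 4)) {7}

Answer: 4 steps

q: -2,-2,-2,-2,-2,-2,-2,8
p: -2,0,2,4,6,8,10,-6
s: -1,0,0,1,1,2,2,7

steps = 4; useful = 17; efficiency = 17/32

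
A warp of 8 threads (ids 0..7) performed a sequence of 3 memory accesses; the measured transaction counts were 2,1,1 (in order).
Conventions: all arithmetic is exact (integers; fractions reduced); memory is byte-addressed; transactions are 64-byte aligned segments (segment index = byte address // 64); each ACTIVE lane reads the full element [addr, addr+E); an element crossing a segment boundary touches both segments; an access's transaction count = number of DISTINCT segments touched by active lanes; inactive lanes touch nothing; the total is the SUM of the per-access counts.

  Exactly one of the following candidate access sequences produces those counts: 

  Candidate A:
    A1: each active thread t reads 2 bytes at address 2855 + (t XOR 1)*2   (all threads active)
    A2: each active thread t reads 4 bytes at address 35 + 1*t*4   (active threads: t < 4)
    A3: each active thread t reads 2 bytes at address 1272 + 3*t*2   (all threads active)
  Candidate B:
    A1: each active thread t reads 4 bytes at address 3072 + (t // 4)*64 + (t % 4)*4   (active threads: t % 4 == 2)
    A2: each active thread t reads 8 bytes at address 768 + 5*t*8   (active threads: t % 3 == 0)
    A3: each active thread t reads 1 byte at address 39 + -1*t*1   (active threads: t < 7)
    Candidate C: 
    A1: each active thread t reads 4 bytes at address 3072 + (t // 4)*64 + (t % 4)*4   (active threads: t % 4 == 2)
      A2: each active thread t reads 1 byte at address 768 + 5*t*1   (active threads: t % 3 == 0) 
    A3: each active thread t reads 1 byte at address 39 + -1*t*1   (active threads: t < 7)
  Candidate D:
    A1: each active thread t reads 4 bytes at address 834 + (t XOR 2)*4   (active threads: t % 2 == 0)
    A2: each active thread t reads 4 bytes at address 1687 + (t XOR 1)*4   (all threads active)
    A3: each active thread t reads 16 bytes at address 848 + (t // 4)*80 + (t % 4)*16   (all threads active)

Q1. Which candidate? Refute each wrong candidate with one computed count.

A: A1 gives 1 transaction, not 2
B: A2 gives 3 transactions, not 1
D: A1 gives 1 transaction, not 2
C: all counts match (2,1,1)

Answer: C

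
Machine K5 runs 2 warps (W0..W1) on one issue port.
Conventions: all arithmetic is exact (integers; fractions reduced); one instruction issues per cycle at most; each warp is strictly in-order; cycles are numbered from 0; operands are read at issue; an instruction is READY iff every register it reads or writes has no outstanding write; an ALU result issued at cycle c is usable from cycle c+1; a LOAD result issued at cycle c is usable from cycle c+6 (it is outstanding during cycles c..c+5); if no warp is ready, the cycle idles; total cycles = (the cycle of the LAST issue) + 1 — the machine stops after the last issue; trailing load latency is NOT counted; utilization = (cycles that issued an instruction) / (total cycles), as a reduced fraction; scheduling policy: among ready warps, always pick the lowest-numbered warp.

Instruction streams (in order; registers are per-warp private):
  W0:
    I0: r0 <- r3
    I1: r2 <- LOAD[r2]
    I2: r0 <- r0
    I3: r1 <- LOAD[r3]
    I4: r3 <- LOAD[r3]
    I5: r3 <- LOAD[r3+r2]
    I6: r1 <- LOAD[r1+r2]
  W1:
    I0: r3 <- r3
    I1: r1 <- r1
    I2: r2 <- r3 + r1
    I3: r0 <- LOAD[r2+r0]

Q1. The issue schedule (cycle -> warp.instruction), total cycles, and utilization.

cycle 0: W0.I0
cycle 1: W0.I1
cycle 2: W0.I2
cycle 3: W0.I3
cycle 4: W0.I4
cycle 5: W1.I0
cycle 6: W1.I1
cycle 7: W1.I2
cycle 8: W1.I3
cycle 9: idle
cycle 10: W0.I5
cycle 11: W0.I6

Answer: 12 cycles, utilization 11/12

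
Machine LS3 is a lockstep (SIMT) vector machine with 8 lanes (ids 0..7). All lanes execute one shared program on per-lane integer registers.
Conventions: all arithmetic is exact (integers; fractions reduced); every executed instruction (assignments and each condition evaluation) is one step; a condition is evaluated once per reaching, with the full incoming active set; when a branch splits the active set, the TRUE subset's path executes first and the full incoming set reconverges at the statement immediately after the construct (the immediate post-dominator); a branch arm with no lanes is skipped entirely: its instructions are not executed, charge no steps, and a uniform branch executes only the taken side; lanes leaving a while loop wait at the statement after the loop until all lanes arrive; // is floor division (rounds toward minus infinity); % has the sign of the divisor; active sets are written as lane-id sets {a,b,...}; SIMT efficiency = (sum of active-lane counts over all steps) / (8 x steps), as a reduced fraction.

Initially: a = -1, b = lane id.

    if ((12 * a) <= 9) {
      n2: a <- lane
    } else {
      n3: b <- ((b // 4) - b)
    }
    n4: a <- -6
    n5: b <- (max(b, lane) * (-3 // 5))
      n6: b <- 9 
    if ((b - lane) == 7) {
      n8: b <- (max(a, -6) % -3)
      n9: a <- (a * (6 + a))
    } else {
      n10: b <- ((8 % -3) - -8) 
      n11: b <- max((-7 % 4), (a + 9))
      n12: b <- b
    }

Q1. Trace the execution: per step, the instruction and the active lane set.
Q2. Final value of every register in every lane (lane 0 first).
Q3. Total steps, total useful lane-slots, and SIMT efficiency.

step 0: eval ((12 * a) <= 9)         {0,1,2,3,4,5,6,7}
step 1: a <- lane                    {0,1,2,3,4,5,6,7}
step 2: a <- -6                      {0,1,2,3,4,5,6,7}
step 3: b <- (max(b, lane) * (-3 // 5)) {0,1,2,3,4,5,6,7}
step 4: b <- 9                       {0,1,2,3,4,5,6,7}
step 5: eval ((b - lane) == 7)       {0,1,2,3,4,5,6,7}
step 6: b <- (max(a, -6) % -3)       {2}
step 7: a <- (a * (6 + a))           {2}
step 8: b <- ((8 % -3) - -8)         {0,1,3,4,5,6,7}
step 9: b <- max((-7 % 4), (a + 9))  {0,1,3,4,5,6,7}
step 10: b <- b                       {0,1,3,4,5,6,7}

Answer: 11 steps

a: -6,-6,0,-6,-6,-6,-6,-6
b: 3,3,0,3,3,3,3,3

steps = 11; useful = 71; efficiency = 71/88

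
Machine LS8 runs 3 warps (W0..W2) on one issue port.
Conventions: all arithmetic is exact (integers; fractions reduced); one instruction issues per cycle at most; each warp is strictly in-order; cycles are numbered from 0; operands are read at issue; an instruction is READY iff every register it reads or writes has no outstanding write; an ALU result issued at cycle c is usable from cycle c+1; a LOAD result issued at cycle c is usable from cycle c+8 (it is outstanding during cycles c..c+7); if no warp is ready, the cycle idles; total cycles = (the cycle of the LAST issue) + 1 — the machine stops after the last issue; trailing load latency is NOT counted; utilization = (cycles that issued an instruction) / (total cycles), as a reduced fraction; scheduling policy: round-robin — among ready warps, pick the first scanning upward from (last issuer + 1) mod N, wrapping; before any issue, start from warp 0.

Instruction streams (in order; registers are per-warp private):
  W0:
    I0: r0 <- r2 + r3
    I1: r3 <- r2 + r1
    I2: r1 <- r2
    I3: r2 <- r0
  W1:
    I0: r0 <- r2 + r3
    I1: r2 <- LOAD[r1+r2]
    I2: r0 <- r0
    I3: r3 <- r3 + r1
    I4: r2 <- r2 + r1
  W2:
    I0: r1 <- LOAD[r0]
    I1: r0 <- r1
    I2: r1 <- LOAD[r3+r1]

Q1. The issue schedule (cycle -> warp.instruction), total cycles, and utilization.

cycle 0: W0.I0
cycle 1: W1.I0
cycle 2: W2.I0
cycle 3: W0.I1
cycle 4: W1.I1
cycle 5: W0.I2
cycle 6: W1.I2
cycle 7: W0.I3
cycle 8: W1.I3
cycle 9: idle
cycle 10: W2.I1
cycle 11: W2.I2
cycle 12: W1.I4

Answer: 13 cycles, utilization 12/13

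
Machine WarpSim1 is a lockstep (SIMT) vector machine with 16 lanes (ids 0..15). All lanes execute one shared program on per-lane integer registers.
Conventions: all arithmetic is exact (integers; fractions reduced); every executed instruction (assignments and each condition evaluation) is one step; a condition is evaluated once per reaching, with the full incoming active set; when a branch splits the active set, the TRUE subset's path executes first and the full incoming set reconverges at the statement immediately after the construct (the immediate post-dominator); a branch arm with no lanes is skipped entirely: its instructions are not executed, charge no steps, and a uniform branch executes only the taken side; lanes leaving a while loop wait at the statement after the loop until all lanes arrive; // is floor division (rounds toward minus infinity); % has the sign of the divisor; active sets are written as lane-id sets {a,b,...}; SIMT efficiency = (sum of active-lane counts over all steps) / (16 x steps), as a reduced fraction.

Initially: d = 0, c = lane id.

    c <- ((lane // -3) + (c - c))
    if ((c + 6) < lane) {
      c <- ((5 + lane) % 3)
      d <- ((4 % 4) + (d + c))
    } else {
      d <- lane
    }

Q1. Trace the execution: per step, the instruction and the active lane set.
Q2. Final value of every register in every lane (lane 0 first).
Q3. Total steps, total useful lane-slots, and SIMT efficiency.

step 0: c <- ((lane // -3) + (c - c)) {0,1,2,3,4,5,6,7,8,9,10,11,12,13,14,15}
step 1: eval ((c + 6) < lane)        {0,1,2,3,4,5,6,7,8,9,10,11,12,13,14,15}
step 2: c <- ((5 + lane) % 3)        {5,6,7,8,9,10,11,12,13,14,15}
step 3: d <- ((4 % 4) + (d + c))     {5,6,7,8,9,10,11,12,13,14,15}
step 4: d <- lane                    {0,1,2,3,4}

Answer: 5 steps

d: 0,1,2,3,4,1,2,0,1,2,0,1,2,0,1,2
c: 0,-1,-1,-1,-2,1,2,0,1,2,0,1,2,0,1,2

steps = 5; useful = 59; efficiency = 59/80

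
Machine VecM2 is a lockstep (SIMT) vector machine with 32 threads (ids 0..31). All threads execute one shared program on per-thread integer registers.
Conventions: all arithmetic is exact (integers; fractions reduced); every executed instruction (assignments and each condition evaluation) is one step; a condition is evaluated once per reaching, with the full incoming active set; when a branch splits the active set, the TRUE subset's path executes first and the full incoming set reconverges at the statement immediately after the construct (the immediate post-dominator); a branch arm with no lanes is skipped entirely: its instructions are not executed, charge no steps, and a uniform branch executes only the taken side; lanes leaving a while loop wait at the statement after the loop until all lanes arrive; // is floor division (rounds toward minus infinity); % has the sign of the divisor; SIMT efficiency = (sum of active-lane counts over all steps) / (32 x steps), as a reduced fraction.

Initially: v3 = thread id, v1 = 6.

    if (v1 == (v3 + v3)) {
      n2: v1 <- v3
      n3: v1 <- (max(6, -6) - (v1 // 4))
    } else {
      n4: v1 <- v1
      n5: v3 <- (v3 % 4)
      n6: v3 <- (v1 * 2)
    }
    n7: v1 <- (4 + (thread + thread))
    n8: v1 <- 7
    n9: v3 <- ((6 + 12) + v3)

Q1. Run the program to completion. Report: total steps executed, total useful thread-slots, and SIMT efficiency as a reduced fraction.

Answer: 9 steps, 223 useful, 223/288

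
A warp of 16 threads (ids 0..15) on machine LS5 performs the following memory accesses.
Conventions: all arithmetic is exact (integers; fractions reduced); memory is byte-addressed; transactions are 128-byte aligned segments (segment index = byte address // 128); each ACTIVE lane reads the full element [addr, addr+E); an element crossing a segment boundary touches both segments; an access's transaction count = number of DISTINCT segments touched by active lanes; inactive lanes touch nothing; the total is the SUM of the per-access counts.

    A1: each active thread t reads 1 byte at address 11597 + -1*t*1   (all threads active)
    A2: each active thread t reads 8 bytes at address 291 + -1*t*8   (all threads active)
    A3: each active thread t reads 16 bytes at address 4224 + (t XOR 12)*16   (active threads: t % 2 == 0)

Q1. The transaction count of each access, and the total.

A1: 1 transaction
A2: 2 transactions
A3: 2 transactions

Answer: 1,2,2; total 5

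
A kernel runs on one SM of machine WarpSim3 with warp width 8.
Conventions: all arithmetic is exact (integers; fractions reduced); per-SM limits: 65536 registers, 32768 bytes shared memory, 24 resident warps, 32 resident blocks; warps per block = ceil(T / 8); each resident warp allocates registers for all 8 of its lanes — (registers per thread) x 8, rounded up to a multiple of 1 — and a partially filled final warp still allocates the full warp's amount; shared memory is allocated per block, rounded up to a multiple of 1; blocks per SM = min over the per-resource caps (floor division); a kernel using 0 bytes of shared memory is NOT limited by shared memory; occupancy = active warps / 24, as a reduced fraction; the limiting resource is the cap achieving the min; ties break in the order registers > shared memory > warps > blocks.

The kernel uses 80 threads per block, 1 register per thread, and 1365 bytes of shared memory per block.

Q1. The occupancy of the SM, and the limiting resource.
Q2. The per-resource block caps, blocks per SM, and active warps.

Answer: occupancy 5/6, limited by warps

registers: 819 blocks
shared memory: 24 blocks
warps: 2 blocks
blocks: 32 blocks

Answer: 2 blocks, 20 active warps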